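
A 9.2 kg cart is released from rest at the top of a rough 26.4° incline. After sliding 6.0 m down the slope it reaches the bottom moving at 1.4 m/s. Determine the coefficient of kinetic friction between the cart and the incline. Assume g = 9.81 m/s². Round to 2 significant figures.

μ_k = 0.48

The energy dissipated by friction is the PE lost minus the KE gained:
mgL sinθ = 240.78 J; ½mv² = 9.0160 J
W_f = 240.78 − 9.0160 = 231.8 J
μ_k = W_f/(mg cosθ · L) = 231.8/(80.84 × 6.0) = 0.4778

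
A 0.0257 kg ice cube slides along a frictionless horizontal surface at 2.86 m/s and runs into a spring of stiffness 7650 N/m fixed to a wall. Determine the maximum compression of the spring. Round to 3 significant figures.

x = 0.00524 m

Conservation of energy between contact and max compression: ½mv² = ½kx²
x = v√(m/k) = 2.86 × √(0.0257/7650) = 0.005242 m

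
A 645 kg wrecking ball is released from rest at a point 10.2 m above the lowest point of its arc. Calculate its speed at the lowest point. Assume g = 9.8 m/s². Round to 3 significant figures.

v = 14.1 m/s

Mechanical energy is conserved (no friction): mgh = ½mv²
v = √(2gh) = √(2 × 9.8 × 10.2) = √199.92 = 14.14 m/s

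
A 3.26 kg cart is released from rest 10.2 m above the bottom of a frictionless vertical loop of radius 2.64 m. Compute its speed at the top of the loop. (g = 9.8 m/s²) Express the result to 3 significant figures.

v = 9.82 m/s

Energy conservation: mgh = ½mv_top² + mg(2r)
v_top² = 2g(h − 2r) = 2(9.8)(10.2 − 5.280) = 96.43
v_top = 9.820 m/s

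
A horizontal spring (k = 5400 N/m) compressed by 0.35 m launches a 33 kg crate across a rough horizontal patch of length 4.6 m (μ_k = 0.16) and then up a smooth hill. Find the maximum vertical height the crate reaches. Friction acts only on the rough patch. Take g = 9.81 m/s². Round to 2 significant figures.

h = 0.29 m

Spring energy: E₀ = ½kx² = ½(5400)(0.35)² = 330.75 J
Friction: W_f = μ_k mg d = (0.16)(33)(9.81)(4.6) = 238.3 J
Energy at base of ramp: E = 330.75 − 238.3 = 92.485 J
At max height all remaining energy is PE: mgh = E ⇒ h = E/(mg) = 92.485/(33 × 9.81) = 0.2857 m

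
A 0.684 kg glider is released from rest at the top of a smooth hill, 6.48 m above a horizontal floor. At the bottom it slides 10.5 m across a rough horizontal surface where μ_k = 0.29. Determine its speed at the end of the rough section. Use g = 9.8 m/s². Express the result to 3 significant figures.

v = 8.21 m/s

Applying the work–energy principle:
mgh = ½mv² + μ_k m g d
W_f = μ_k mg d = (0.29)(0.684)(9.8)(10.5) = 20.41 J
½mv² = mgh − W_f = 43.437 − 20.41 = 23.025 J
v = √(2 × 23.025/0.684) = 8.205 m/s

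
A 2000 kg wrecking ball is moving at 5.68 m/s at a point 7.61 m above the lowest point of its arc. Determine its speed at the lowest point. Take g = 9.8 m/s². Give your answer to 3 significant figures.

v = 13.5 m/s

Energy conservation between the two points: ½mv₀² + mgh = ½mv²
v² = v₀² + 2gh = (5.68)² + 2(9.8)(7.61) = 181.42
v = √181.42 = 13.47 m/s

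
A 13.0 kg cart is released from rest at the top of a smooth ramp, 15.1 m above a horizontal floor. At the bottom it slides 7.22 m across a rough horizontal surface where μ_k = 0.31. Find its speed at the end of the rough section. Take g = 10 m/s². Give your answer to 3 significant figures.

Energy bookkeeping (friction removes W_f = μ_k N d):
mgh = ½mv² + μ_k m g d
W_f = μ_k mg d = (0.31)(13.0)(10)(7.22) = 291.0 J
½mv² = mgh − W_f = 1963.0 − 291.0 = 1672.0 J
v = √(2 × 1672.0/13.0) = 16.04 m/s

v = 16.0 m/s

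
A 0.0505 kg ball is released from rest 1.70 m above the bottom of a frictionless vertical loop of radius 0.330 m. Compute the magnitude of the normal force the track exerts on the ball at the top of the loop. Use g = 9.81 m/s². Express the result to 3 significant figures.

N = 2.63 N

Energy from release to top (height 2r): mgh = ½mv_top² + mg(2r)
v_top² = 2g(h − 2r) = 2(9.81)(1.70 − 0.6600) = 20.405 m²/s²
At the top, both N and weight point toward the centre: N + mg = mv_top²/r
N = m(v_top²/r − g) = 0.0505(20.405/0.330 − 9.81) = 2.627 N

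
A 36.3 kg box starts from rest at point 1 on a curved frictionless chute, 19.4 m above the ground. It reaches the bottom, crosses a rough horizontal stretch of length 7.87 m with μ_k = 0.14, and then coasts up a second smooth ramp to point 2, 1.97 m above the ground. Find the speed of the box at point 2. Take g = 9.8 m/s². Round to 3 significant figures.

v = 17.9 m/s

Energy at 1: mgh₁ = (36.3)(9.8)(19.4) = 6901.4 J
Friction loss: W_f = μ_k mg d = 392.0 J
At 2: ½mv² + mgh₂ = mgh₁ − W_f
½mv² = 6901.4 − 392.0 − 700.81 = 5808.6 J
v = √(2 × 5808.6/36.3) = 17.89 m/s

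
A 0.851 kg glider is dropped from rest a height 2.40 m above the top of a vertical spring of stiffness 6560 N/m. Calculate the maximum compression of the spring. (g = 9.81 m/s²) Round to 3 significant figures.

Measuring PE from the top of the relaxed spring, at max compression the glider has dropped H + x with zero KE, so:
mg(H + x) = ½kx²
½(6560)x² − (0.851)(9.81)x − (0.851)(9.81)(2.40) = 0
3280x² − 8.348x − 20.04 = 0
x = [8.348 + √(69.69 + 262872)]/(2 × 3280) = 0.07944 m

x = 0.0794 m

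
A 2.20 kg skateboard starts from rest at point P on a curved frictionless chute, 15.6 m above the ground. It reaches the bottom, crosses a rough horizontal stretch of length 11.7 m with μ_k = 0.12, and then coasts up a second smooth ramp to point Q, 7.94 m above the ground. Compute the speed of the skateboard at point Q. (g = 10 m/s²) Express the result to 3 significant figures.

Energy at P: mgh₁ = (2.20)(10)(15.6) = 343.20 J
Friction loss: W_f = μ_k mg d = 30.89 J
At Q: ½mv² + mgh₂ = mgh₁ − W_f
½mv² = 343.20 − 30.89 − 174.68 = 137.63 J
v = √(2 × 137.63/2.20) = 11.19 m/s

v = 11.2 m/s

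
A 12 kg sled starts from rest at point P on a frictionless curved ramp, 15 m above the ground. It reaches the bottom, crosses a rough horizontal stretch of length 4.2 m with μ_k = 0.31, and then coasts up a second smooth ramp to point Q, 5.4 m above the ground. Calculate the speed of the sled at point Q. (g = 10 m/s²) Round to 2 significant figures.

Energy at P: mgh₁ = (12)(10)(15) = 1800.0 J
Friction loss: W_f = μ_k mg d = 156.2 J
At Q: ½mv² + mgh₂ = mgh₁ − W_f
½mv² = 1800.0 − 156.2 − 648.00 = 995.76 J
v = √(2 × 995.76/12) = 12.88 m/s

v = 13 m/s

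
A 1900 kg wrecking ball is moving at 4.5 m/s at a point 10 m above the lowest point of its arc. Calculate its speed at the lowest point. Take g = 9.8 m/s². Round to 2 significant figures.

v = 15 m/s

By conservation of mechanical energy, ½mv₀² + mgh = ½mv²
The mass cancels from both sides.
v² = v₀² + 2gh = (4.5)² + 2(9.8)(10) = 216.25
v = √216.25 = 14.71 m/s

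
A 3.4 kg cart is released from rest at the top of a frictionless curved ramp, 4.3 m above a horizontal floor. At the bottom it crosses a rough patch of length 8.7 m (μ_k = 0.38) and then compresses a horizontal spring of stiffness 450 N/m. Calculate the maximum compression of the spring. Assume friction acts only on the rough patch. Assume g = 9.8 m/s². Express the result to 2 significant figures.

x = 0.38 m

Initial energy: E₁ = mgh = (3.4)(9.8)(4.3) = 143.28 J
Friction removes W_f = μ_k mg d = (0.38)(3.4)(9.8)(8.7) = 110.2 J
Energy reaching the spring: E = 143.28 − 110.2 = 33.120 J
At max compression ½kx² = E ⇒ x = √(2E/k) = √(2 × 33.120/450) = 0.3837 m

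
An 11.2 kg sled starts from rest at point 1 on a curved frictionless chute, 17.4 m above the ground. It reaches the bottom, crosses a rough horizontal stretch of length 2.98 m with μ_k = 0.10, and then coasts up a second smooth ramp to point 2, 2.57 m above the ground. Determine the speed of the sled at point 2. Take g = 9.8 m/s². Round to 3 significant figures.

v = 16.9 m/s

Energy at 1: mgh₁ = (11.2)(9.8)(17.4) = 1909.8 J
Friction loss: W_f = μ_k mg d = 32.71 J
At 2: ½mv² + mgh₂ = mgh₁ − W_f
½mv² = 1909.8 − 32.71 − 282.08 = 1595.0 J
v = √(2 × 1595.0/11.2) = 16.88 m/s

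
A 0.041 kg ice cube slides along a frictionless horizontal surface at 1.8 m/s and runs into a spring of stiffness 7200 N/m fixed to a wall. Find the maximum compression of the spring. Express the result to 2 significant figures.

x = 0.0043 m

At max compression the cube is momentarily at rest: ½mv² = ½kx²
x = v√(m/k) = 1.8 × √(0.041/7200) = 0.004295 m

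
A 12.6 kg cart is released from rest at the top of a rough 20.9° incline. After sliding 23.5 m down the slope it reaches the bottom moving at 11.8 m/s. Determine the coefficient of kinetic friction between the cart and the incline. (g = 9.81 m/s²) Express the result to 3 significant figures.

μ_k = 0.0586

Energy balance down the incline: mg L sinθ − ½mv² = μ_k (mg cosθ) L
mgL sinθ = 1036.2 J; ½mv² = 877.21 J
W_f = 1036.2 − 877.21 = 159.0 J
μ_k = W_f/(mg cosθ · L) = 159.0/(115.5 × 23.5) = 0.05860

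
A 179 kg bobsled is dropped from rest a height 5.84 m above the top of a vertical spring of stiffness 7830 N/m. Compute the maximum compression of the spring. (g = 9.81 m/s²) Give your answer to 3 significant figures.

x = 1.86 m

Let x be the compression. The total drop is H + x, and the bobsled is instantaneously at rest at max compression, so energy conservation gives:
mg(H + x) = ½kx²
½(7830)x² − (179)(9.81)x − (179)(9.81)(5.84) = 0
3915x² − 1756x − 10255 = 0
x = [1756 + √(3.084e+06 + 1.6059e+08)]/(2 × 3915) = 1.858 m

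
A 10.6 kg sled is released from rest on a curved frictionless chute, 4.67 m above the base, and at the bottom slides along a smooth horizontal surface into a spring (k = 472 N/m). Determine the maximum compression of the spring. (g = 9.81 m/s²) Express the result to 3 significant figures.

x = 1.43 m

Gravitational PE at the top equals spring PE at max compression: mgh = ½kx²
x = √(2mgh/k) = √(2 × 10.6 × 9.81 × 4.67 / 472) = 1.434 m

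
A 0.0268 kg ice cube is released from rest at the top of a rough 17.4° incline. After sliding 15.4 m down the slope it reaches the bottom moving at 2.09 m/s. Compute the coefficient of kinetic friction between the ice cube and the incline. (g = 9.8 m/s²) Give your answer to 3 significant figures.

μ_k = 0.298

The energy dissipated by friction is the PE lost minus the KE gained:
mgL sinθ = 1.2095 J; ½mv² = 0.058533 J
W_f = 1.2095 − 0.058533 = 1.151 J
μ_k = W_f/(mg cosθ · L) = 1.151/(0.2506 × 15.4) = 0.2982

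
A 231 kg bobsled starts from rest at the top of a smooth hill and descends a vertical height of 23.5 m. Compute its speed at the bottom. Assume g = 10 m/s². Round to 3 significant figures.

v = 21.7 m/s

Energy conservation between the two points: mgh = ½mv²
v = √(2gh) = √(2 × 10 × 23.5) = √470.00 = 21.68 m/s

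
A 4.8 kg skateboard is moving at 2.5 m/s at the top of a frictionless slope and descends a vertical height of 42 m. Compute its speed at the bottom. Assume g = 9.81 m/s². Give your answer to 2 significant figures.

Equating total energy at the two states: ½mv₀² + mgh = ½mv²
v² = v₀² + 2gh = (2.5)² + 2(9.81)(42) = 830.29
v = √830.29 = 28.81 m/s

v = 29 m/s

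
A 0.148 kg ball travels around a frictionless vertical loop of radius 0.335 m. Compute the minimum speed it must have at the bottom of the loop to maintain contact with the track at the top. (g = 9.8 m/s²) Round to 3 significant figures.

At the top: mg = mv_top²/r ⇒ v_top² = gr = 3.283 m²/s²
Energy from bottom to top (height 2r): ½mv_bot² = ½mv_top² + mg(2r)
v_bot² = gr + 4gr = 5gr = 16.42
v_bot = √(5gr) = 4.052 m/s

v = 4.05 m/s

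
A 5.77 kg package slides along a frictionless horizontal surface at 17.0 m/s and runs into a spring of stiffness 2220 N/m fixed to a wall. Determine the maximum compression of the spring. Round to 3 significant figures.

x = 0.867 m

Conservation of energy between contact and max compression: ½mv² = ½kx²
x = v√(m/k) = 17.0 × √(5.77/2220) = 0.8667 m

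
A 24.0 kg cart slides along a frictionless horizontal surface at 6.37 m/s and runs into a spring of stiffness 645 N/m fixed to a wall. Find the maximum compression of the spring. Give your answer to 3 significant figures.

x = 1.23 m

At max compression the cart is momentarily at rest: ½mv² = ½kx²
x = v√(m/k) = 6.37 × √(24.0/645) = 1.229 m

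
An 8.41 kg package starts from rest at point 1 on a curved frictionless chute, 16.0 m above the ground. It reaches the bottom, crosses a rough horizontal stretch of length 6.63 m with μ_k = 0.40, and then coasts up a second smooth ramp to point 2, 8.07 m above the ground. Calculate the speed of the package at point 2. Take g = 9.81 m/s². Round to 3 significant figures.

v = 10.2 m/s

Energy at 1: mgh₁ = (8.41)(9.81)(16.0) = 1320.0 J
Friction loss: W_f = μ_k mg d = 218.8 J
At 2: ½mv² + mgh₂ = mgh₁ − W_f
½mv² = 1320.0 − 218.8 − 665.79 = 435.45 J
v = √(2 × 435.45/8.41) = 10.18 m/s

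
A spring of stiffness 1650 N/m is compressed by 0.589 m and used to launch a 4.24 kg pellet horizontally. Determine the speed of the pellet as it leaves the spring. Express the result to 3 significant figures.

Spring PE converts entirely to kinetic energy: ½kx² = ½mv²
v = x√(k/m) = 0.589 × √(1650/4.24) = 11.62 m/s

v = 11.6 m/s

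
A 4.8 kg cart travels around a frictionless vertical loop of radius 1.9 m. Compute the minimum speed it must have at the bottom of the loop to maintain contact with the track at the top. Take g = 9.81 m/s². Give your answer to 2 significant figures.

v = 9.7 m/s

At the top: mg = mv_top²/r ⇒ v_top² = gr = 18.64 m²/s²
Energy from bottom to top (height 2r): ½mv_bot² = ½mv_top² + mg(2r)
v_bot² = gr + 4gr = 5gr = 93.19
v_bot = √(5gr) = 9.654 m/s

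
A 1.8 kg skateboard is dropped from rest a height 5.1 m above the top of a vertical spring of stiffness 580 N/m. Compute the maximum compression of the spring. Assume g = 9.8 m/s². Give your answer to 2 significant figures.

Let x be the compression. The total drop is H + x, and the skateboard is instantaneously at rest at max compression, so energy conservation gives:
mg(H + x) = ½kx²
½(580)x² − (1.8)(9.8)x − (1.8)(9.8)(5.1) = 0
290.0x² − 17.64x − 89.96 = 0
x = [17.64 + √(311.2 + 104358)]/(2 × 290.0) = 0.5882 m

x = 0.59 m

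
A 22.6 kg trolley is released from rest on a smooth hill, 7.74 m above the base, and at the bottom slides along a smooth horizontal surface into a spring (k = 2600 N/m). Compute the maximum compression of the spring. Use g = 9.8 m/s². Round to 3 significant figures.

x = 1.15 m

Energy conservation (no friction) from release to max compression: mgh = ½kx²
x = √(2mgh/k) = √(2 × 22.6 × 9.8 × 7.74 / 2600) = 1.148 m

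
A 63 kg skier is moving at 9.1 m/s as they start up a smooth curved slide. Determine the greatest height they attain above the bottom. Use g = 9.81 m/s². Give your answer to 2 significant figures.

By energy conservation, ½mv² = mgh
h = v²/(2g) = 9.1²/(2 × 9.81) = 4.221 m

h = 4.2 m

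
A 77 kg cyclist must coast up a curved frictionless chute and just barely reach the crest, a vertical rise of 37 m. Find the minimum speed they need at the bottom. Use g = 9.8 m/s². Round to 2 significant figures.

v = 27 m/s

At the top they are momentarily at rest, so all KE converts to PE: ½mv² = mgh
v = √(2gh) = √(2 × 9.8 × 37) = 26.93 m/s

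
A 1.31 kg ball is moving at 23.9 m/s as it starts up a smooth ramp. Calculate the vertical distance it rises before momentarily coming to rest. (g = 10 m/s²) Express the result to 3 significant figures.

h = 28.6 m

Setting KE at the bottom equal to PE gained: ½mv² = mgh
h = v²/(2g) = 23.9²/(2 × 10) = 28.56 m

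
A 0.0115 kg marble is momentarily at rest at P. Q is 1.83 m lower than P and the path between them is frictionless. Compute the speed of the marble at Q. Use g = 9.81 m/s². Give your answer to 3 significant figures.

v = 5.99 m/s

By conservation of mechanical energy, mgh = ½mv²
The mass cancels from both sides.
v = √(2gh) = √(2 × 9.81 × 1.83) = √35.905 = 5.992 m/s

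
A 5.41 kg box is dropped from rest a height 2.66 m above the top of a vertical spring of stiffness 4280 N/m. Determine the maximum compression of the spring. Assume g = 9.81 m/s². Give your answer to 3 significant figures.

Measuring PE from the top of the relaxed spring, at max compression the box has dropped H + x with zero KE, so:
mg(H + x) = ½kx²
½(4280)x² − (5.41)(9.81)x − (5.41)(9.81)(2.66) = 0
2140x² − 53.07x − 141.2 = 0
x = [53.07 + √(2817 + 1.2084e+06)]/(2 × 2140) = 0.2695 m

x = 0.270 m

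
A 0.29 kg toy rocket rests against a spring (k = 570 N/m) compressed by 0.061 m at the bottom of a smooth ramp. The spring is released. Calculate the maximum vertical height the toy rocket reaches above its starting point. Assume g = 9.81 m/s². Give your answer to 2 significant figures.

h = 0.37 m

At maximum height the toy rocket is at rest, so ½kx² = mgh
h = kx²/(2mg) = (570)(0.061)²/(2 × 0.29 × 9.81) = 0.3728 m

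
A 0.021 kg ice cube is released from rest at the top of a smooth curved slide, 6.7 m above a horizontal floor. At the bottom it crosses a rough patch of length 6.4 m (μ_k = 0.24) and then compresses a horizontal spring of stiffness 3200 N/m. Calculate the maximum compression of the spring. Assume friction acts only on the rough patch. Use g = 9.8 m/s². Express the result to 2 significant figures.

Initial energy: E₁ = mgh = (0.021)(9.8)(6.7) = 1.3789 J
Friction removes W_f = μ_k mg d = (0.24)(0.021)(9.8)(6.4) = 0.3161 J
Energy reaching the spring: E = 1.3789 − 0.3161 = 1.0628 J
At max compression ½kx² = E ⇒ x = √(2E/k) = √(2 × 1.0628/3200) = 0.02577 m

x = 0.026 m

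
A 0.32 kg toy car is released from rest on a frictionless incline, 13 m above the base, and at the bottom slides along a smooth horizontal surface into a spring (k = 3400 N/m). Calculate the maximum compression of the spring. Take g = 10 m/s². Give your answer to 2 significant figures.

x = 0.16 m

At max compression the car is momentarily at rest: mgh = ½kx²
x = √(2mgh/k) = √(2 × 0.32 × 10 × 13 / 3400) = 0.1564 m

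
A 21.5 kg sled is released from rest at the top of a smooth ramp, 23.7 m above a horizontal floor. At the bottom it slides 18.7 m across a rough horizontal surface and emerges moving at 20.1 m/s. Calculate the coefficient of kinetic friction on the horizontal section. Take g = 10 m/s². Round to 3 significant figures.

μ_k = 0.187

Applying the work–energy principle:
mgh = ½mv² + μ_k m g d
mgh = 5095.5 J; ½mv² = 4343.1 J
W_f = 5095.5 − 4343.1 = 752.4 J
μ_k = W_f/(mg·d) = 752.4/(215.0 × 18.7) = 0.1871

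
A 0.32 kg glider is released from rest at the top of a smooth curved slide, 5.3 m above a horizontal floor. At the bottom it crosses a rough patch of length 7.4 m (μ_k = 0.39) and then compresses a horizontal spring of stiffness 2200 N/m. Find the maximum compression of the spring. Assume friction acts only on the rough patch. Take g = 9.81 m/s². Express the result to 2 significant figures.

x = 0.083 m

Initial energy: E₁ = mgh = (0.32)(9.81)(5.3) = 16.638 J
Friction removes W_f = μ_k mg d = (0.39)(0.32)(9.81)(7.4) = 9.060 J
Energy reaching the spring: E = 16.638 − 9.060 = 7.5780 J
At max compression ½kx² = E ⇒ x = √(2E/k) = √(2 × 7.5780/2200) = 0.08300 m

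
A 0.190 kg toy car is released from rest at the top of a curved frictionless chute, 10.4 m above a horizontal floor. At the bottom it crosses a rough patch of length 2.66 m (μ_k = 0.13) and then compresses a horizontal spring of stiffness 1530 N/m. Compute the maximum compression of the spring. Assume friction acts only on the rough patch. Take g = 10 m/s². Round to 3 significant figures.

x = 0.158 m

Initial energy: E₁ = mgh = (0.190)(10)(10.4) = 19.760 J
Friction removes W_f = μ_k mg d = (0.13)(0.190)(10)(2.66) = 0.6570 J
Energy reaching the spring: E = 19.760 − 0.6570 = 19.103 J
At max compression ½kx² = E ⇒ x = √(2E/k) = √(2 × 19.103/1530) = 0.1580 m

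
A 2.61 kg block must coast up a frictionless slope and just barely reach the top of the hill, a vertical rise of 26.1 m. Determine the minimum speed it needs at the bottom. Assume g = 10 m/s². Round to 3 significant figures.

At the top it is momentarily at rest, so all KE converts to PE: ½mv² = mgh
v = √(2gh) = √(2 × 10 × 26.1) = 22.85 m/s

v = 22.8 m/s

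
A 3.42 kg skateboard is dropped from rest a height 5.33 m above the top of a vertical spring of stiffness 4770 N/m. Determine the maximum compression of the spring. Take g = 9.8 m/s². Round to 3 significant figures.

Measuring PE from the top of the relaxed spring, at max compression the skateboard has dropped H + x with zero KE, so:
mg(H + x) = ½kx²
½(4770)x² − (3.42)(9.8)x − (3.42)(9.8)(5.33) = 0
2385x² − 33.52x − 178.6 = 0
x = [33.52 + √(1123 + 1.7042e+06)]/(2 × 2385) = 0.2808 m

x = 0.281 m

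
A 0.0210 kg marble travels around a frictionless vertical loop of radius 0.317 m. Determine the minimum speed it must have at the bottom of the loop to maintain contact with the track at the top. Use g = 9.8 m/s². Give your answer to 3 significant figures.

At the top: mg = mv_top²/r ⇒ v_top² = gr = 3.107 m²/s²
Energy from bottom to top (height 2r): ½mv_bot² = ½mv_top² + mg(2r)
v_bot² = gr + 4gr = 5gr = 15.53
v_bot = √(5gr) = 3.941 m/s

v = 3.94 m/s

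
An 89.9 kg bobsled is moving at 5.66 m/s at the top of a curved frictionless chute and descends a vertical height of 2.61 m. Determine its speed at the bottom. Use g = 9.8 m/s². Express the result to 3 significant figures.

v = 9.12 m/s

By conservation of mechanical energy, ½mv₀² + mgh = ½mv²
The mass cancels from both sides.
v² = v₀² + 2gh = (5.66)² + 2(9.8)(2.61) = 83.192
v = √83.192 = 9.121 m/s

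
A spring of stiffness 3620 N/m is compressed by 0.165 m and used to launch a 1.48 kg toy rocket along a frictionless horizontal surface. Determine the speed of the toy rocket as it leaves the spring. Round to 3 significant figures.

Conservation of energy: ½kx² = ½mv²
v = x√(k/m) = 0.165 × √(3620/1.48) = 8.160 m/s

v = 8.16 m/s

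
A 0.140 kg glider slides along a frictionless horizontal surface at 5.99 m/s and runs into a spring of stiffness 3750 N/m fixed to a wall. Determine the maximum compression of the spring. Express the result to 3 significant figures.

At max compression the glider is momentarily at rest: ½mv² = ½kx²
x = v√(m/k) = 5.99 × √(0.140/3750) = 0.03660 m

x = 0.0366 m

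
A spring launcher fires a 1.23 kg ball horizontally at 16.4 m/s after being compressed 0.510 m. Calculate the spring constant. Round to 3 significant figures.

k = 1270 N/m

½kx² = ½mv²
k = mv²/x² = (1.23)(16.4)²/(0.510)² = 1272 N/m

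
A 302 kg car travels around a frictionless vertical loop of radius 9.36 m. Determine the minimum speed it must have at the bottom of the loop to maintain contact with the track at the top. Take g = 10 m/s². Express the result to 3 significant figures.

v = 21.6 m/s

At the top: mg = mv_top²/r ⇒ v_top² = gr = 93.60 m²/s²
Energy from bottom to top (height 2r): ½mv_bot² = ½mv_top² + mg(2r)
v_bot² = gr + 4gr = 5gr = 468.0
v_bot = √(5gr) = 21.63 m/s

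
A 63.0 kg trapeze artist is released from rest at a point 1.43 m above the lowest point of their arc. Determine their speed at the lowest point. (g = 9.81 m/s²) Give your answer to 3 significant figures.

v = 5.30 m/s

By conservation of mechanical energy, mgh = ½mv²
v = √(2gh) = √(2 × 9.81 × 1.43) = √28.057 = 5.297 m/s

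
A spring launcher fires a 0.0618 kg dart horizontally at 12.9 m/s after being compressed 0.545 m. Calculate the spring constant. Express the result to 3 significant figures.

Spring PE at full compression equals KE at release: ½kx² = ½mv²
k = mv²/x² = (0.0618)(12.9)²/(0.545)² = 34.62 N/m

k = 34.6 N/m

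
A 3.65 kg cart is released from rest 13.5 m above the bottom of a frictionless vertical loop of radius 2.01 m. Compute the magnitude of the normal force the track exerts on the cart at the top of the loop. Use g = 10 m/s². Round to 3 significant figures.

Energy from release to top (height 2r): mgh = ½mv_top² + mg(2r)
v_top² = 2g(h − 2r) = 2(10)(13.5 − 4.020) = 189.60 m²/s²
At the top, both N and weight point toward the centre: N + mg = mv_top²/r
N = m(v_top²/r − g) = 3.65(189.60/2.01 − 10) = 307.8 N

N = 308 N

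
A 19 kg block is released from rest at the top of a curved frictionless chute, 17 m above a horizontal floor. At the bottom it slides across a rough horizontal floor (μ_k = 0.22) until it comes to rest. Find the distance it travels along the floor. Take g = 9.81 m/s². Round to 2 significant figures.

Energy bookkeeping (friction removes W_f = μ_k N d):
At rest all PE has been dissipated by friction: mgh = μ_k m g d
d = h/μ_k = 17/0.22 = 77.27 m

d = 77 m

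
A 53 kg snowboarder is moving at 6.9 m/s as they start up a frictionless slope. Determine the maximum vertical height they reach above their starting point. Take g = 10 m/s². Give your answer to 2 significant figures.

h = 2.4 m

By energy conservation, ½mv² = mgh
h = v²/(2g) = 6.9²/(2 × 10) = 2.381 m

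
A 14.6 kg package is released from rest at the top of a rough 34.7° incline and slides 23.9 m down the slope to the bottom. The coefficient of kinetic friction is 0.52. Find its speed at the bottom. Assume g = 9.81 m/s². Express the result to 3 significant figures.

v = 8.15 m/s

Taking the bottom as reference, mgh = ½mv² + μ_k N L with h = L sinθ, N = mg cosθ:
mgh = mgL sinθ = (14.6)(9.81)(23.9)sin34.7° = 1948.7 J
W_f = μ_k mg cosθ · L = (0.52)(14.6)(9.81)cos34.7°·23.9 = 1463 J
½mv² = 1948.7 − 1463 = 485.27 J
v = √(2 × 485.27/14.6) = 8.153 m/s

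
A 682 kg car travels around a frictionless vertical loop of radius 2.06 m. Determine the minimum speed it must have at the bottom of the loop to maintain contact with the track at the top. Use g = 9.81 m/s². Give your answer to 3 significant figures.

At the top: mg = mv_top²/r ⇒ v_top² = gr = 20.21 m²/s²
Energy from bottom to top (height 2r): ½mv_bot² = ½mv_top² + mg(2r)
v_bot² = gr + 4gr = 5gr = 101.0
v_bot = √(5gr) = 10.05 m/s

v = 10.1 m/s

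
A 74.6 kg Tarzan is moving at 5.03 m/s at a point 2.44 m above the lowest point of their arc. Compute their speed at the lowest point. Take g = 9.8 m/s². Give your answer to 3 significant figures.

Mechanical energy is conserved (no friction): ½mv₀² + mgh = ½mv²
The mass cancels from both sides.
v² = v₀² + 2gh = (5.03)² + 2(9.8)(2.44) = 73.125
v = √73.125 = 8.551 m/s

v = 8.55 m/s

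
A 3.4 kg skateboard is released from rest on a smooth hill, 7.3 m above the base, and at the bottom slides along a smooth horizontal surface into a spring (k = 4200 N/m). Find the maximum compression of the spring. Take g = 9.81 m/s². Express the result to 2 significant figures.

x = 0.34 m

At max compression the skateboard is momentarily at rest: mgh = ½kx²
x = √(2mgh/k) = √(2 × 3.4 × 9.81 × 7.3 / 4200) = 0.3405 m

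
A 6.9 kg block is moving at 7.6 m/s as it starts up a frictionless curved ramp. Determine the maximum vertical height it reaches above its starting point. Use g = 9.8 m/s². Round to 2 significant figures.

h = 2.9 m

By energy conservation, ½mv² = mgh
h = v²/(2g) = 7.6²/(2 × 9.8) = 2.947 m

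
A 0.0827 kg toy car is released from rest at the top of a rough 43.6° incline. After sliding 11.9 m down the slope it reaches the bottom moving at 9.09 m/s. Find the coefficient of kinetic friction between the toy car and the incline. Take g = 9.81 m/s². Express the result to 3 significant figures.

mgh = ½mv² + μ_k (mg cosθ) L, with h = L sinθ
mgL sinθ = 6.6578 J; ½mv² = 3.4167 J
W_f = 6.6578 − 3.4167 = 3.241 J
μ_k = W_f/(mg cosθ · L) = 3.241/(0.5875 × 11.9) = 0.4636

μ_k = 0.464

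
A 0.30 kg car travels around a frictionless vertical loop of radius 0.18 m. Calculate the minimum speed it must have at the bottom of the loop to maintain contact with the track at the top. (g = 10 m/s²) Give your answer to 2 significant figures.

At the top: mg = mv_top²/r ⇒ v_top² = gr = 1.800 m²/s²
Energy from bottom to top (height 2r): ½mv_bot² = ½mv_top² + mg(2r)
v_bot² = gr + 4gr = 5gr = 9.000
v_bot = √(5gr) = 3.000 m/s

v = 3.0 m/s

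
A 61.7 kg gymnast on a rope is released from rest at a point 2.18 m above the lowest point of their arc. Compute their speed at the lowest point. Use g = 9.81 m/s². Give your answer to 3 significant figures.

Energy conservation between the two points: mgh = ½mv²
v = √(2gh) = √(2 × 9.81 × 2.18) = √42.772 = 6.540 m/s

v = 6.54 m/s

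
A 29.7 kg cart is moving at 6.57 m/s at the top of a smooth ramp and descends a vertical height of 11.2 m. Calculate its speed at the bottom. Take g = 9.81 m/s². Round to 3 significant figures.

Mechanical energy is conserved (no friction): ½mv₀² + mgh = ½mv²
v² = v₀² + 2gh = (6.57)² + 2(9.81)(11.2) = 262.91
v = √262.91 = 16.21 m/s

v = 16.2 m/s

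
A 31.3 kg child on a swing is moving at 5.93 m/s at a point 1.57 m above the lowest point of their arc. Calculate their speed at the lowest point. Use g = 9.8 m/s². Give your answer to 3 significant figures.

Equating total energy at the two states: ½mv₀² + mgh = ½mv²
v² = v₀² + 2gh = (5.93)² + 2(9.8)(1.57) = 65.937
v = √65.937 = 8.120 m/s

v = 8.12 m/s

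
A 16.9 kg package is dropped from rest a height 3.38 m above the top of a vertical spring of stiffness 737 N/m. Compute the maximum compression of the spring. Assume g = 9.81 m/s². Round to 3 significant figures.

x = 1.48 m

Take the reference level at the top of the uncompressed spring. At max compression the package has fallen H + x and is momentarily at rest:
mg(H + x) = ½kx²
½(737)x² − (16.9)(9.81)x − (16.9)(9.81)(3.38) = 0
368.5x² − 165.8x − 560.4 = 0
x = [165.8 + √(27486 + 825981)]/(2 × 368.5) = 1.478 m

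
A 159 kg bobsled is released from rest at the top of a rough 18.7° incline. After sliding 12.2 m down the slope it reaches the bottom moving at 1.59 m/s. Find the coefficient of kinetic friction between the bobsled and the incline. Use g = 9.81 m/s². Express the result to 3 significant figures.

Energy balance down the incline: mg L sinθ − ½mv² = μ_k (mg cosθ) L
mgL sinθ = 6101.1 J; ½mv² = 200.98 J
W_f = 6101.1 − 200.98 = 5900 J
μ_k = W_f/(mg cosθ · L) = 5900/(1477 × 12.2) = 0.3273

μ_k = 0.327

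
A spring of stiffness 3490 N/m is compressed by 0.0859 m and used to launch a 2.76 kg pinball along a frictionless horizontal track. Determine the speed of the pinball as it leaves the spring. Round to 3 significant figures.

v = 3.05 m/s

The pinball leaves the spring when the spring is at natural length, so ½kx² = ½mv²
v = x√(k/m) = 0.0859 × √(3490/2.76) = 3.055 m/s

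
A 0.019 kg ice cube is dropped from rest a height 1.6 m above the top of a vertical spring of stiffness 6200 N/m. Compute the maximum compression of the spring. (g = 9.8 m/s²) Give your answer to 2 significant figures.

x = 0.0098 m

Take the reference level at the top of the uncompressed spring. At max compression the cube has fallen H + x and is momentarily at rest:
mg(H + x) = ½kx²
½(6200)x² − (0.019)(9.8)x − (0.019)(9.8)(1.6) = 0
3100x² − 0.1862x − 0.2979 = 0
x = [0.1862 + √(0.03467 + 3694.2)]/(2 × 3100) = 0.009833 m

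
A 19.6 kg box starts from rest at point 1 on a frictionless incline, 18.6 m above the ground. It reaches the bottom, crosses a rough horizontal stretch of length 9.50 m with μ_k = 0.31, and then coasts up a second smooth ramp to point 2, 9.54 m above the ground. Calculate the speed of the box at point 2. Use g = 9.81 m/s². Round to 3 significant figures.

v = 11.0 m/s

Energy at 1: mgh₁ = (19.6)(9.81)(18.6) = 3576.3 J
Friction loss: W_f = μ_k mg d = 566.3 J
At 2: ½mv² + mgh₂ = mgh₁ − W_f
½mv² = 3576.3 − 566.3 − 1834.3 = 1175.8 J
v = √(2 × 1175.8/19.6) = 10.95 m/s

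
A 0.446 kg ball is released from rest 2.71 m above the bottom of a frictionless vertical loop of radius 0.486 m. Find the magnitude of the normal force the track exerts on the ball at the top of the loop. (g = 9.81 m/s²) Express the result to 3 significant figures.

N = 26.9 N

Energy from release to top (height 2r): mgh = ½mv_top² + mg(2r)
v_top² = 2g(h − 2r) = 2(9.81)(2.71 − 0.9720) = 34.100 m²/s²
At the top, both N and weight point toward the centre: N + mg = mv_top²/r
N = m(v_top²/r − g) = 0.446(34.100/0.486 − 9.81) = 26.92 N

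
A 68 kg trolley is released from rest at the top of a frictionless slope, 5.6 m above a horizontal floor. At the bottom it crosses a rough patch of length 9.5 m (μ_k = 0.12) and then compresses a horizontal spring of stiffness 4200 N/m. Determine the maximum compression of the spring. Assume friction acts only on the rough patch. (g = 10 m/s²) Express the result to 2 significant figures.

x = 1.2 m

Initial energy: E₁ = mgh = (68)(10)(5.6) = 3808.0 J
Friction removes W_f = μ_k mg d = (0.12)(68)(10)(9.5) = 775.2 J
Energy reaching the spring: E = 3808.0 − 775.2 = 3032.8 J
At max compression ½kx² = E ⇒ x = √(2E/k) = √(2 × 3032.8/4200) = 1.202 m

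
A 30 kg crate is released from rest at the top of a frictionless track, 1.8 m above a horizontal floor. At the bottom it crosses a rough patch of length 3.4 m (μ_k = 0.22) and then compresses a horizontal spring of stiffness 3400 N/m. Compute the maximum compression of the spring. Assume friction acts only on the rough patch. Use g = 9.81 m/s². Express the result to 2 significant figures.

Initial energy: E₁ = mgh = (30)(9.81)(1.8) = 529.74 J
Friction removes W_f = μ_k mg d = (0.22)(30)(9.81)(3.4) = 220.1 J
Energy reaching the spring: E = 529.74 − 220.1 = 309.60 J
At max compression ½kx² = E ⇒ x = √(2E/k) = √(2 × 309.60/3400) = 0.4268 m

x = 0.43 m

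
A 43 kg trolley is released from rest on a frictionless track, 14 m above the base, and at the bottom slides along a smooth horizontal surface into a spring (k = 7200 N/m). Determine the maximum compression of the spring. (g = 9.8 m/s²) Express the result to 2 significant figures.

Energy conservation (no friction) from release to max compression: mgh = ½kx²
x = √(2mgh/k) = √(2 × 43 × 9.8 × 14 / 7200) = 1.280 m

x = 1.3 m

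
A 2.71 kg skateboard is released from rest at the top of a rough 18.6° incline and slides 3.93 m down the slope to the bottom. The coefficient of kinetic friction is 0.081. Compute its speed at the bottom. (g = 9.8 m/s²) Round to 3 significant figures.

Energy: mgh = ½mv² + W_f, with h = L sinθ and W_f = μ_k (mg cosθ) L
mgh = mgL sinθ = (2.71)(9.8)(3.93)sin18.6° = 33.291 J
W_f = μ_k mg cosθ · L = (0.081)(2.71)(9.8)cos18.6°·3.93 = 8.013 J
½mv² = 33.291 − 8.013 = 25.278 J
v = √(2 × 25.278/2.71) = 4.319 m/s

v = 4.32 m/s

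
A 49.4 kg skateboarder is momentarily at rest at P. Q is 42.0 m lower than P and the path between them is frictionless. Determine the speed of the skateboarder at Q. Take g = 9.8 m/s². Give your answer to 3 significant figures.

Energy conservation between the two points: mgh = ½mv²
v = √(2gh) = √(2 × 9.8 × 42.0) = √823.20 = 28.69 m/s

v = 28.7 m/s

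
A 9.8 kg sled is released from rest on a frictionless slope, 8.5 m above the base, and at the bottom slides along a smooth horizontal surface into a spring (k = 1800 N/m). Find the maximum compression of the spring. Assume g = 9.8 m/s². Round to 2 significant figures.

At max compression the sled is momentarily at rest: mgh = ½kx²
x = √(2mgh/k) = √(2 × 9.8 × 9.8 × 8.5 / 1800) = 0.9524 m

x = 0.95 m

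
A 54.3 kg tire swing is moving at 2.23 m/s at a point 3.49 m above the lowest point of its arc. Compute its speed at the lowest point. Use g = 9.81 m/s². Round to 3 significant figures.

By conservation of mechanical energy, ½mv₀² + mgh = ½mv²
v² = v₀² + 2gh = (2.23)² + 2(9.81)(3.49) = 73.447
v = √73.447 = 8.570 m/s

v = 8.57 m/s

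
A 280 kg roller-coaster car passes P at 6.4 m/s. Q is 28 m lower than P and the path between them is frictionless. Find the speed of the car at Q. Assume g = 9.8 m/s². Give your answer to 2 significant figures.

Mechanical energy is conserved (no friction): ½mv₀² + mgh = ½mv²
v² = v₀² + 2gh = (6.4)² + 2(9.8)(28) = 589.76
v = √589.76 = 24.28 m/s

v = 24 m/s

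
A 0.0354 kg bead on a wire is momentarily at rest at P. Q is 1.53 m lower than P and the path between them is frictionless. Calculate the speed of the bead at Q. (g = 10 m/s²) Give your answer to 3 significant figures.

Equating total energy at the two states: mgh = ½mv²
The mass cancels from both sides.
v = √(2gh) = √(2 × 10 × 1.53) = √30.600 = 5.532 m/s

v = 5.53 m/s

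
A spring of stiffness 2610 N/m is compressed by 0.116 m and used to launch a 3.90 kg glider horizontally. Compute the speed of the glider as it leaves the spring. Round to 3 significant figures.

The glider leaves the spring when the spring is at natural length, so ½kx² = ½mv²
v = x√(k/m) = 0.116 × √(2610/3.90) = 3.001 m/s

v = 3.00 m/s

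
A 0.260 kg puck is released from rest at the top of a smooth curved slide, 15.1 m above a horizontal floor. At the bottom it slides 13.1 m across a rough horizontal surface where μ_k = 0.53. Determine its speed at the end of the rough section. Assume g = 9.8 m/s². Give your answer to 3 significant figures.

Energy bookkeeping (friction removes W_f = μ_k N d):
mgh = ½mv² + μ_k m g d
W_f = μ_k mg d = (0.53)(0.260)(9.8)(13.1) = 17.69 J
½mv² = mgh − W_f = 38.475 − 17.69 = 20.784 J
v = √(2 × 20.784/0.260) = 12.64 m/s

v = 12.6 m/s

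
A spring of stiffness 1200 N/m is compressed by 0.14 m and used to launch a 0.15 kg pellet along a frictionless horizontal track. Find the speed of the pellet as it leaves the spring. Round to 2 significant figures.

v = 13 m/s

The pellet leaves the spring when the spring is at natural length, so ½kx² = ½mv²
v = x√(k/m) = 0.14 × √(1200/0.15) = 12.52 m/s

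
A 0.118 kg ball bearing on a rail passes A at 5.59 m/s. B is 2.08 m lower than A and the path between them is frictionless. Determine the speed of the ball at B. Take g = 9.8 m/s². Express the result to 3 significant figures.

v = 8.49 m/s

By conservation of mechanical energy, ½mv₀² + mgh = ½mv²
The mass cancels from both sides.
v² = v₀² + 2gh = (5.59)² + 2(9.8)(2.08) = 72.016
v = √72.016 = 8.486 m/s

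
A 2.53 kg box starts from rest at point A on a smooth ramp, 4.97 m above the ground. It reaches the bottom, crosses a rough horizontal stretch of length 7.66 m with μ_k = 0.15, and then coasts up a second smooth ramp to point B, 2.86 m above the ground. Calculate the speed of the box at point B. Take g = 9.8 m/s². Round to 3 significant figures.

v = 4.34 m/s

Energy at A: mgh₁ = (2.53)(9.8)(4.97) = 123.23 J
Friction loss: W_f = μ_k mg d = 28.49 J
At B: ½mv² + mgh₂ = mgh₁ − W_f
½mv² = 123.23 − 28.49 − 70.911 = 23.827 J
v = √(2 × 23.827/2.53) = 4.340 m/s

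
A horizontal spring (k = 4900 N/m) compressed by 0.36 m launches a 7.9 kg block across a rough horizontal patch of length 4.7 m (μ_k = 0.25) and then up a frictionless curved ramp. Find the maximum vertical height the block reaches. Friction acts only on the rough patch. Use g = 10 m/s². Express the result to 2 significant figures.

h = 2.8 m

Spring energy: E₀ = ½kx² = ½(4900)(0.36)² = 317.52 J
Friction: W_f = μ_k mg d = (0.25)(7.9)(10)(4.7) = 92.83 J
Energy at base of ramp: E = 317.52 − 92.83 = 224.69 J
At max height all remaining energy is PE: mgh = E ⇒ h = E/(mg) = 224.69/(7.9 × 10) = 2.844 m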